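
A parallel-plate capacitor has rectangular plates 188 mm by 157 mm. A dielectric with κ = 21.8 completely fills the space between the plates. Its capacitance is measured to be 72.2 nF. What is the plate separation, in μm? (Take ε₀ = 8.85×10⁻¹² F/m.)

78.9 μm

A = 188 × 157 mm² = 2.95×10⁻² m².
d = κε₀A/C = 21.8 × 8.85×10⁻¹² × 2.95×10⁻² / 7.22×10⁻⁸ = 7.89×10⁻⁵ m.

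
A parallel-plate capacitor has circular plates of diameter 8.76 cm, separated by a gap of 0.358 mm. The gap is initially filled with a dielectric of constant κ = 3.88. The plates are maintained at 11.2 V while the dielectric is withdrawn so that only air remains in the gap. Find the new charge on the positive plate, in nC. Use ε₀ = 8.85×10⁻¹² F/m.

A = π(8.76/2 cm)² = 6.03×10⁻³ m².
Initially C₁ = κε₀A/d = 3.88 × 8.85×10⁻¹² × 6.03×10⁻³ / 3.58×10⁻⁴ = 5.78×10⁻¹⁰ F.
Q₁ = 6.47×10⁻⁹ C.
Battery connected ⇒ V is held fixed. C₂ = 0.258 C₁ and Q = CV, so Q₂/Q₁ = C₂/C₁ = 0.258.
Q₂ = 0.258 × 6.47×10⁻⁹ = 1.67×10⁻⁹ C.

1.67 nC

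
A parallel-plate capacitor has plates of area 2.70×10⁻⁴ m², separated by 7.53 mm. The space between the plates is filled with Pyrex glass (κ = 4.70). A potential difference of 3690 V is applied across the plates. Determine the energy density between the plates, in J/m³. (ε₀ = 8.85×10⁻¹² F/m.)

E = V/d = 3690 / 7.53×10⁻³ = 4.90×10⁵ V/m.
u = ½κε₀E² = ½ × 4.70 × 8.85×10⁻¹² × (4.90×10⁵)² = 4.99 J/m³.

4.99 J/m³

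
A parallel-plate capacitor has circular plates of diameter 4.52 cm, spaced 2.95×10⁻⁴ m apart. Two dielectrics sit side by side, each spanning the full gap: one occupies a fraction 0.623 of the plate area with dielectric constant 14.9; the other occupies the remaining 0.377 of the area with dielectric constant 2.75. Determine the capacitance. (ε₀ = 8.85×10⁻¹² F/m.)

A = π(4.52/2 cm)² = 1.60×10⁻³ m².
Side-by-side slabs ⇒ two capacitors in parallel, each spanning the full gap.
C₁ = κ₁ε₀A₁/d = 14.9 × 8.85×10⁻¹² × 10.00×10⁻⁴ / 2.95×10⁻⁴ = 4.47×10⁻¹⁰ F.
C₂ = κ₂ε₀A₂/d = 2.75 × 8.85×10⁻¹² × 6.05×10⁻⁴ / 2.95×10⁻⁴ = 4.99×10⁻¹¹ F.
C = C₁ + C₂ = 4.97×10⁻¹⁰ F.

C ≈ 497 pF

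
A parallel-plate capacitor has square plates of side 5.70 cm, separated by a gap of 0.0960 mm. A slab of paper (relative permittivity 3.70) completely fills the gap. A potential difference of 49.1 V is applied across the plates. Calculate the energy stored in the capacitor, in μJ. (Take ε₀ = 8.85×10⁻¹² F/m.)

U ≈ 1.34 μJ

A = (5.70 cm)² = 3.25×10⁻³ m².
C = κε₀A/d = 3.70 × 8.85×10⁻¹² × 3.25×10⁻³ / 9.60×10⁻⁵ = 1.11×10⁻⁹ F.
U = ½CV² = ½ × 1.11×10⁻⁹ × (49.1)² = 1.34×10⁻⁶ J.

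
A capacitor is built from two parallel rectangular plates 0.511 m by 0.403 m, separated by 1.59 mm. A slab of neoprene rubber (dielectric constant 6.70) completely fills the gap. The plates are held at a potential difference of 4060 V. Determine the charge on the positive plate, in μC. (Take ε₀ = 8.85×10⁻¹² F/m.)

Q ≈ 31.2 μC

A = 0.511 × 0.403 m² = 0.206 m².
C = κε₀A/d = 6.70 × 8.85×10⁻¹² × 0.206 / 1.59×10⁻³ = 7.68×10⁻⁹ F.
Q = CV = 7.68×10⁻⁹ × 4060 = 3.12×10⁻⁵ C.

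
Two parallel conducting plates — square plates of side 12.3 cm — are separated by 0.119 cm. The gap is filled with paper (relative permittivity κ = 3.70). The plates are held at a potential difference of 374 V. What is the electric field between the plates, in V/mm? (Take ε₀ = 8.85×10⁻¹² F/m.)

E = V/d = 374 / 1.19×10⁻³ = 3.14×10⁵ V/m.

E ≈ 314 V/mm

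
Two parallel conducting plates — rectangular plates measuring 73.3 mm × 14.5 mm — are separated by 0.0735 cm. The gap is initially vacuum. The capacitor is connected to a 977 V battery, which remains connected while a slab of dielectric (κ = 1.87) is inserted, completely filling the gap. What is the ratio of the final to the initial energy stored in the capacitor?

Battery connected ⇒ V is held fixed.
C₂ = 1.87 C₁ and U = ½CV², so U₂/U₁ = C₂/C₁ = 1.87.

U₂/U₁ ≈ 1.87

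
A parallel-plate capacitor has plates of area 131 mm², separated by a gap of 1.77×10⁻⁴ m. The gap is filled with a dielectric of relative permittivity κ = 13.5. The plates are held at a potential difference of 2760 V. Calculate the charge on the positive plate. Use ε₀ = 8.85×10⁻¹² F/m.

A = 131 mm² = 1.31×10⁻⁴ m².
C = κε₀A/d = 13.5 × 8.85×10⁻¹² × 1.31×10⁻⁴ / 1.77×10⁻⁴ = 8.84×10⁻¹¹ F.
Q = CV = 8.84×10⁻¹¹ × 2760 = 2.44×10⁻⁷ C.

Q ≈ 244 nC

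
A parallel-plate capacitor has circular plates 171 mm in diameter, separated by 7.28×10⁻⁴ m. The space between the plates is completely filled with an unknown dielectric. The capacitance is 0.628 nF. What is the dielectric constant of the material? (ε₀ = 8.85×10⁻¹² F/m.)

A = π(171/2 mm)² = 2.30×10⁻² m².
κ = Cd/(ε₀A) = 6.28×10⁻¹⁰ × 7.28×10⁻⁴ / (8.85×10⁻¹² × 2.30×10⁻²) = 2.25.

2.25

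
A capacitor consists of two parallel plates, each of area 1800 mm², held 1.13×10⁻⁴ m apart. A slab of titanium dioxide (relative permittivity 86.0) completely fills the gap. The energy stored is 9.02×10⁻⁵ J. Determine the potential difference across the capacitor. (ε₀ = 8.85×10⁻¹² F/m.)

V ≈ 122 V

A = 1800 mm² = 1.80×10⁻³ m².
C = κε₀A/d = 86.0 × 8.85×10⁻¹² × 1.80×10⁻³ / 1.13×10⁻⁴ = 1.21×10⁻⁸ F.
V = √(2U/C) = √(2 × 9.02×10⁻⁵ / 1.21×10⁻⁸) = 1.22×10² V.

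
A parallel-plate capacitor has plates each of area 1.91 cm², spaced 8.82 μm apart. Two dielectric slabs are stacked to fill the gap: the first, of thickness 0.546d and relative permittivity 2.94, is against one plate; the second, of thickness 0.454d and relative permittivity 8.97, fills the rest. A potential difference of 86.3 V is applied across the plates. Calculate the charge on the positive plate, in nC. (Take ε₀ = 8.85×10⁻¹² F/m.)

A = 1.91 cm² = 1.91×10⁻⁴ m².
Stacked slabs ⇒ two capacitors in series, each with the full plate area.
C₁ = κ₁ε₀A/d₁ = 2.94 × 8.85×10⁻¹² × 1.91×10⁻⁴ / 4.82×10⁻⁶ = 1.03×10⁻⁹ F.
C₂ = κ₂ε₀A/d₂ = 8.97 × 8.85×10⁻¹² × 1.91×10⁻⁴ / 4.00×10⁻⁶ = 3.79×10⁻⁹ F.
C = (1/C₁ + 1/C₂)⁻¹ = 8.11×10⁻¹⁰ F.
Q = CV = 8.11×10⁻¹⁰ × 86.3 = 7.00×10⁻⁸ C.

Q ≈ 70.0 nC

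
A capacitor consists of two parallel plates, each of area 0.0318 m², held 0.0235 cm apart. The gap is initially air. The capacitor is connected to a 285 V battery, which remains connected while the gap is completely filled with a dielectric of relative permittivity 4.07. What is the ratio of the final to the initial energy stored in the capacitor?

4.07

Battery connected ⇒ V is held fixed.
C₂ = 4.07 C₁ and U = ½CV², so U₂/U₁ = C₂/C₁ = 4.07.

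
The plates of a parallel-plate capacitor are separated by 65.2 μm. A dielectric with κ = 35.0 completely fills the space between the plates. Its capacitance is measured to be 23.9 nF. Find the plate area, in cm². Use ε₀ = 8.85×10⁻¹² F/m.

A = Cd/(κε₀) = 2.39×10⁻⁸ × 6.52×10⁻⁵ / (35.0 × 8.85×10⁻¹²) = 5.03×10⁻³ m².

A ≈ 50.3 cm²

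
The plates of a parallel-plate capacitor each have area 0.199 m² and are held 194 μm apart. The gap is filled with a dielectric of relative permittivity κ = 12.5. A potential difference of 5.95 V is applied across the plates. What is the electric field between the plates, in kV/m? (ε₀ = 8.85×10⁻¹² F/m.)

E ≈ 30.7 kV/m

E = V/d = 5.95 / 1.94×10⁻⁴ = 3.07×10⁴ V/m.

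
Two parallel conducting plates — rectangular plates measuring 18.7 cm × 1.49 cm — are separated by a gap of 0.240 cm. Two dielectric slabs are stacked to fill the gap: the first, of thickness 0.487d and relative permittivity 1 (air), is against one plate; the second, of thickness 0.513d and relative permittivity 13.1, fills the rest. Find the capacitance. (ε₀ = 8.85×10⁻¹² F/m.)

A = 18.7 × 1.49 cm² = 2.79×10⁻³ m².
Stacked slabs ⇒ two capacitors in series, each with the full plate area.
C₁ = κ₁ε₀A/d₁ = 1.00 × 8.85×10⁻¹² × 2.79×10⁻³ / 1.17×10⁻³ = 2.11×10⁻¹¹ F.
C₂ = κ₂ε₀A/d₂ = 13.1 × 8.85×10⁻¹² × 2.79×10⁻³ / 1.23×10⁻³ = 2.62×10⁻¹⁰ F.
C = (1/C₁ + 1/C₂)⁻¹ = 1.95×10⁻¹¹ F.

19.5 pF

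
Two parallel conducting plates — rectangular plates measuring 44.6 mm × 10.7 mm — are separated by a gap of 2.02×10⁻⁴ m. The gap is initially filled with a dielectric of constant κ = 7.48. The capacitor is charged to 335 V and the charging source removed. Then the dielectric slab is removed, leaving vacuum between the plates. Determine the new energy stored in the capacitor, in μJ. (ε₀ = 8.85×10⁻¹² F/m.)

U ≈ 65.6 μJ

A = 44.6 × 10.7 mm² = 4.77×10⁻⁴ m².
Initially C₁ = κε₀A/d = 7.48 × 8.85×10⁻¹² × 4.77×10⁻⁴ / 2.02×10⁻⁴ = 1.56×10⁻¹⁰ F.
U₁ = 8.78×10⁻⁶ J.
Isolated ⇒ Q is held fixed. C₂ = 0.134 C₁ and U = Q²/(2C), so U₂/U₁ = C₁/C₂ = 7.48.
U₂ = 7.48 × 8.78×10⁻⁶ = 6.56×10⁻⁵ J.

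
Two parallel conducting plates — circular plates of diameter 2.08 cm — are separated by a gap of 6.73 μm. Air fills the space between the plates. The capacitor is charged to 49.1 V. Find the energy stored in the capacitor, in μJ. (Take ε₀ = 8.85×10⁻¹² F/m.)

A = π(2.08/2 cm)² = 3.40×10⁻⁴ m².
C = ε₀A/d = 8.85×10⁻¹² × 3.40×10⁻⁴ / 6.73×10⁻⁶ = 4.47×10⁻¹⁰ F.
U = ½CV² = ½ × 4.47×10⁻¹⁰ × (49.1)² = 5.39×10⁻⁷ J.

0.539 μJ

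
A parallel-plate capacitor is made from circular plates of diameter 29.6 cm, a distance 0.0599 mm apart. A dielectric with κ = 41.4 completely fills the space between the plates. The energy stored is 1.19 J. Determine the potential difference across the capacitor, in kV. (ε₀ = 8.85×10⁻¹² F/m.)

V ≈ 2.38 kV

A = π(29.6/2 cm)² = 6.88×10⁻² m².
C = κε₀A/d = 41.4 × 8.85×10⁻¹² × 6.88×10⁻² / 5.99×10⁻⁵ = 4.21×10⁻⁷ F.
V = √(2U/C) = √(2 × 1.19 / 4.21×10⁻⁷) = 2.38×10³ V.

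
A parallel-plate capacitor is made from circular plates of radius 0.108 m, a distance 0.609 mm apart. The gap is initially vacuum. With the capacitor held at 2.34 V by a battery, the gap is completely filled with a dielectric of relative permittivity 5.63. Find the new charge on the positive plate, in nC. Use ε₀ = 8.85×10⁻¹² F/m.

A = π(0.108 m)² = 3.66×10⁻² m².
Initially C₁ = ε₀A/d = 8.85×10⁻¹² × 3.66×10⁻² / 6.09×10⁻⁴ = 5.33×10⁻¹⁰ F.
Q₁ = 1.25×10⁻⁹ C.
Battery connected ⇒ V is held fixed. C₂ = 5.63 C₁ and Q = CV, so Q₂/Q₁ = C₂/C₁ = 5.63.
Q₂ = 5.63 × 1.25×10⁻⁹ = 7.02×10⁻⁹ C.

Q ≈ 7.02 nC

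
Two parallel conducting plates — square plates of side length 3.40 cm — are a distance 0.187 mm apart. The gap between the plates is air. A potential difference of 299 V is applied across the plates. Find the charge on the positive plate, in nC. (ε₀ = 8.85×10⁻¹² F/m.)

16.4 nC

A = (3.40 cm)² = 1.16×10⁻³ m².
C = ε₀A/d = 8.85×10⁻¹² × 1.16×10⁻³ / 1.87×10⁻⁴ = 5.47×10⁻¹¹ F.
Q = CV = 5.47×10⁻¹¹ × 299 = 1.64×10⁻⁸ C.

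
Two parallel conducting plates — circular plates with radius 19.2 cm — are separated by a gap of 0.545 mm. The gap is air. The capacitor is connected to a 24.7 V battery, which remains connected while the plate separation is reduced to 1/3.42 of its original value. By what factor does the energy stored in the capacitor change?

Battery connected ⇒ V is held fixed.
C₂ = 3.42 C₁ and U = ½CV², so U₂/U₁ = C₂/C₁ = 3.42.

U₂/U₁ ≈ 3.42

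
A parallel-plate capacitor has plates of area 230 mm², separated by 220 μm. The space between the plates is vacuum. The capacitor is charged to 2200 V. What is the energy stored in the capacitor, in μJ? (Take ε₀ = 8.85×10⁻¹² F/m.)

22.4 μJ

A = 230 mm² = 2.30×10⁻⁴ m².
C = ε₀A/d = 8.85×10⁻¹² × 2.30×10⁻⁴ / 2.20×10⁻⁴ = 9.25×10⁻¹² F.
U = ½CV² = ½ × 9.25×10⁻¹² × (2200)² = 2.24×10⁻⁵ J.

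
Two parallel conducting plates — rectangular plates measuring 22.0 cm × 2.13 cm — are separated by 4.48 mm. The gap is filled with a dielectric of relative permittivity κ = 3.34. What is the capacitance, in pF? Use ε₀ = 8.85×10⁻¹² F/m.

C ≈ 30.9 pF

A = 22.0 × 2.13 cm² = 4.69×10⁻³ m².
C = κε₀A/d = 3.34 × 8.85×10⁻¹² × 4.69×10⁻³ / 4.48×10⁻³ = 3.09×10⁻¹¹ F.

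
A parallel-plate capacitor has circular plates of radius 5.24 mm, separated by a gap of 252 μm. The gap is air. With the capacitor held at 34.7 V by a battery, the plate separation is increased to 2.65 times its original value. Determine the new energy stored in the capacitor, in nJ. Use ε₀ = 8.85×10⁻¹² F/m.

0.688 nJ

A = π(5.24 mm)² = 8.63×10⁻⁵ m².
Initially C₁ = ε₀A/d = 8.85×10⁻¹² × 8.63×10⁻⁵ / 2.52×10⁻⁴ = 3.03×10⁻¹² F.
U₁ = 1.82×10⁻⁹ J.
Battery connected ⇒ V is held fixed. C₂ = 0.377 C₁ and U = ½CV², so U₂/U₁ = C₂/C₁ = 0.377.
U₂ = 0.377 × 1.82×10⁻⁹ = 6.88×10⁻¹⁰ J.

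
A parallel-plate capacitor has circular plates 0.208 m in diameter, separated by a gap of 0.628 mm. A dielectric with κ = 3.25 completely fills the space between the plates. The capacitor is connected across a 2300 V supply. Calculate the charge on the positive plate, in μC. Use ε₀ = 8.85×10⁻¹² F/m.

3.58 μC

A = π(0.208/2 m)² = 3.40×10⁻² m².
C = κε₀A/d = 3.25 × 8.85×10⁻¹² × 3.40×10⁻² / 6.28×10⁻⁴ = 1.56×10⁻⁹ F.
Q = CV = 1.56×10⁻⁹ × 2300 = 3.58×10⁻⁶ C.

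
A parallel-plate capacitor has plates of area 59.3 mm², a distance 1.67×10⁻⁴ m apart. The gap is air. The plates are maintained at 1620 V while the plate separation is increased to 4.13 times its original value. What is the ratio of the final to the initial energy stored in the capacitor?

Battery connected ⇒ V is held fixed.
C₂ = 0.242 C₁ and U = ½CV², so U₂/U₁ = C₂/C₁ = 0.242.

0.242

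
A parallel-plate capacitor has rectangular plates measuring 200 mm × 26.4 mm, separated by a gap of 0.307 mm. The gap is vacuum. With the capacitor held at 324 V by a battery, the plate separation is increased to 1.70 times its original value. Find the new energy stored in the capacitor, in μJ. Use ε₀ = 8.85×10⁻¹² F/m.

4.70 μJ

A = 200 × 26.4 mm² = 5.28×10⁻³ m².
Initially C₁ = ε₀A/d = 8.85×10⁻¹² × 5.28×10⁻³ / 3.07×10⁻⁴ = 1.52×10⁻¹⁰ F.
U₁ = 7.99×10⁻⁶ J.
Battery connected ⇒ V is held fixed. C₂ = 0.588 C₁ and U = ½CV², so U₂/U₁ = C₂/C₁ = 0.588.
U₂ = 0.588 × 7.99×10⁻⁶ = 4.70×10⁻⁶ J.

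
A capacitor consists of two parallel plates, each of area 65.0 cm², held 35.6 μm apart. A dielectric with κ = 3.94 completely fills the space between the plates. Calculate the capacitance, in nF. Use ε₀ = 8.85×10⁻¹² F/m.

A = 65.0 cm² = 6.50×10⁻³ m².
C = κε₀A/d = 3.94 × 8.85×10⁻¹² × 6.50×10⁻³ / 3.56×10⁻⁵ = 6.37×10⁻⁹ F.

C ≈ 6.37 nF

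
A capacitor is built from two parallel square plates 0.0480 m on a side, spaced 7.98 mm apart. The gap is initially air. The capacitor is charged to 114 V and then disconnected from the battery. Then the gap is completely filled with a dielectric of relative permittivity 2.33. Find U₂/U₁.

Isolated ⇒ Q is held fixed.
C₂ = 2.33 C₁ and U = Q²/(2C), so U₂/U₁ = C₁/C₂ = 0.429.

U₂/U₁ ≈ 0.429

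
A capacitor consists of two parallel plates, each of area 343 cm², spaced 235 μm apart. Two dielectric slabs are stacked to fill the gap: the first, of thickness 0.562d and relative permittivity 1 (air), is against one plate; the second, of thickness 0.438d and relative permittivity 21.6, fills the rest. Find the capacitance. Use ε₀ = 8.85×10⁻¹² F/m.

C ≈ 2.22 nF

A = 343 cm² = 3.43×10⁻² m².
Stacked slabs ⇒ two capacitors in series, each with the full plate area.
C₁ = κ₁ε₀A/d₁ = 1.00 × 8.85×10⁻¹² × 3.43×10⁻² / 1.32×10⁻⁴ = 2.30×10⁻⁹ F.
C₂ = κ₂ε₀A/d₂ = 21.6 × 8.85×10⁻¹² × 3.43×10⁻² / 1.03×10⁻⁴ = 6.37×10⁻⁸ F.
C = (1/C₁ + 1/C₂)⁻¹ = 2.22×10⁻⁹ F.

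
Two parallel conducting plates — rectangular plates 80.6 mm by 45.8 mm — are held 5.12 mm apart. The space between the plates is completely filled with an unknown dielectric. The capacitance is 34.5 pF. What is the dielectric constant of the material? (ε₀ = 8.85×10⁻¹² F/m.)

A = 80.6 × 45.8 mm² = 3.69×10⁻³ m².
κ = Cd/(ε₀A) = 3.45×10⁻¹¹ × 5.12×10⁻³ / (8.85×10⁻¹² × 3.69×10⁻³) = 5.41.

κ ≈ 5.41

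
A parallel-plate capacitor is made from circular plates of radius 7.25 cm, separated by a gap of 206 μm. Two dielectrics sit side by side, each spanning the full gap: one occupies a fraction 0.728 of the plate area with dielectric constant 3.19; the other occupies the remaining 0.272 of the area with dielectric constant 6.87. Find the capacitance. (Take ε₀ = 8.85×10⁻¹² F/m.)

A = π(7.25 cm)² = 1.65×10⁻² m².
Side-by-side slabs ⇒ two capacitors in parallel, each spanning the full gap.
C₁ = κ₁ε₀A₁/d = 3.19 × 8.85×10⁻¹² × 1.20×10⁻² / 2.06×10⁻⁴ = 1.65×10⁻⁹ F.
C₂ = κ₂ε₀A₂/d = 6.87 × 8.85×10⁻¹² × 4.49×10⁻³ / 2.06×10⁻⁴ = 1.33×10⁻⁹ F.
C = C₁ + C₂ = 2.97×10⁻⁹ F.

C ≈ 2.97 nF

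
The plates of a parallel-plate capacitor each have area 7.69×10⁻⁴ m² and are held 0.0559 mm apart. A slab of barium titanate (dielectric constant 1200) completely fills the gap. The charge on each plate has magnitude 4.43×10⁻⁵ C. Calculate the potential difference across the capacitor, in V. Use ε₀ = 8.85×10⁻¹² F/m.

C = κε₀A/d = 1200 × 8.85×10⁻¹² × 7.69×10⁻⁴ / 5.59×10⁻⁵ = 1.46×10⁻⁷ F.
V = Q/C = 4.43×10⁻⁵ / 1.46×10⁻⁷ = 3.03×10² V.

303 V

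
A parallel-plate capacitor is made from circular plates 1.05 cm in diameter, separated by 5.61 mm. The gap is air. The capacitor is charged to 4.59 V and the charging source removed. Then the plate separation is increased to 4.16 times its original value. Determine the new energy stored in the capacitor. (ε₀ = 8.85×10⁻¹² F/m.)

U ≈ 5.99 pJ

A = π(1.05/2 cm)² = 8.66×10⁻⁵ m².
Initially C₁ = ε₀A/d = 8.85×10⁻¹² × 8.66×10⁻⁵ / 5.61×10⁻³ = 1.37×10⁻¹³ F.
U₁ = 1.44×10⁻¹² J.
Isolated ⇒ Q is held fixed. C₂ = 0.240 C₁ and U = Q²/(2C), so U₂/U₁ = C₁/C₂ = 4.16.
U₂ = 4.16 × 1.44×10⁻¹² = 5.99×10⁻¹² J.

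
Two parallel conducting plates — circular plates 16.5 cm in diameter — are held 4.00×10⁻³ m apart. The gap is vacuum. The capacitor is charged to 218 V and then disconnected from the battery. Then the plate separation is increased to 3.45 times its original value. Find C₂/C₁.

C₂/C₁ ≈ 0.290

C = ε₀A/d scales as 1/d, so C₂/C₁ = d₁/d₂ = 1/3.45 = 0.290.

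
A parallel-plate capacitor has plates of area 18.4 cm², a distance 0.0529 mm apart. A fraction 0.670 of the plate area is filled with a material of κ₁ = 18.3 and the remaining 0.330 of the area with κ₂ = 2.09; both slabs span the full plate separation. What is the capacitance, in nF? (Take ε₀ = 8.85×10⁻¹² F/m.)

A = 18.4 cm² = 1.84×10⁻³ m².
Side-by-side slabs ⇒ two capacitors in parallel, each spanning the full gap.
C₁ = κ₁ε₀A₁/d = 18.3 × 8.85×10⁻¹² × 1.23×10⁻³ / 5.29×10⁻⁵ = 3.77×10⁻⁹ F.
C₂ = κ₂ε₀A₂/d = 2.09 × 8.85×10⁻¹² × 6.07×10⁻⁴ / 5.29×10⁻⁵ = 2.12×10⁻¹⁰ F.
C = C₁ + C₂ = 3.99×10⁻⁹ F.

C ≈ 3.99 nF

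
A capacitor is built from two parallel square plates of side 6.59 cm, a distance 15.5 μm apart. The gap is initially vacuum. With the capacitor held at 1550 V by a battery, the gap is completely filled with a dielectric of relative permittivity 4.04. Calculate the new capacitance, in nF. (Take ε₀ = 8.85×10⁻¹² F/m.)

A = (6.59 cm)² = 4.34×10⁻³ m².
Initially C₁ = ε₀A/d = 8.85×10⁻¹² × 4.34×10⁻³ / 1.55×10⁻⁵ = 2.48×10⁻⁹ F.
C = κε₀A/d scales with κ, so C₂/C₁ = κ = 4.04.
C₂ = 4.04 × 2.48×10⁻⁹ = 1.00×10⁻⁸ F.

C ≈ 10.0 nF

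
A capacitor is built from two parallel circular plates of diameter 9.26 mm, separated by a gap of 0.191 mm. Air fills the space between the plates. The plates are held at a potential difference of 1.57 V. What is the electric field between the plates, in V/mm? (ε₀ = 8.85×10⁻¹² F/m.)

E ≈ 8.22 V/mm

E = V/d = 1.57 / 1.91×10⁻⁴ = 8.22×10³ V/m.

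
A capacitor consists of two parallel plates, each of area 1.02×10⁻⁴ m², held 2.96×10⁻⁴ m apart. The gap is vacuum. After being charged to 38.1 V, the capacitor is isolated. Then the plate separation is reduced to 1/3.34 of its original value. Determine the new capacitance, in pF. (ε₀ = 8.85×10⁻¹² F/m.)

C ≈ 10.2 pF

Initially C₁ = ε₀A/d = 8.85×10⁻¹² × 1.02×10⁻⁴ / 2.96×10⁻⁴ = 3.05×10⁻¹² F.
C = ε₀A/d scales as 1/d, so C₂/C₁ = d₁/d₂ = 3.34.
C₂ = 3.34 × 3.05×10⁻¹² = 1.02×10⁻¹¹ F.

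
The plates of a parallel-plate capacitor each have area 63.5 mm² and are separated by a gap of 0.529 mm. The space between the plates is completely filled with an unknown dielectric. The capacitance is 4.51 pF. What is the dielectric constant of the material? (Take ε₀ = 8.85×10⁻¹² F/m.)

4.25

A = 63.5 mm² = 6.35×10⁻⁵ m².
κ = Cd/(ε₀A) = 4.51×10⁻¹² × 5.29×10⁻⁴ / (8.85×10⁻¹² × 6.35×10⁻⁵) = 4.25.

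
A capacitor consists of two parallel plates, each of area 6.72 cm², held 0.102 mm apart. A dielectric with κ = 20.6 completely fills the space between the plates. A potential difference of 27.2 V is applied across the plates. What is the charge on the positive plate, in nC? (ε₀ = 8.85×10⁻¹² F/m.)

A = 6.72 cm² = 6.72×10⁻⁴ m².
C = κε₀A/d = 20.6 × 8.85×10⁻¹² × 6.72×10⁻⁴ / 1.02×10⁻⁴ = 1.20×10⁻⁹ F.
Q = CV = 1.20×10⁻⁹ × 27.2 = 3.27×10⁻⁸ C.

Q ≈ 32.7 nC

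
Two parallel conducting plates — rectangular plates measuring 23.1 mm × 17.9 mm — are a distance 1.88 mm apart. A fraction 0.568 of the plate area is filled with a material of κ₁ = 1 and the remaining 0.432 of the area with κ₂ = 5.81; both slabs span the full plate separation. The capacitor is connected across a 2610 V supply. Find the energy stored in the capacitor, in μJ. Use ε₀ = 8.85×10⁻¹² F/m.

A = 23.1 × 17.9 mm² = 4.13×10⁻⁴ m².
Side-by-side slabs ⇒ two capacitors in parallel, each spanning the full gap.
C₁ = κ₁ε₀A₁/d = 1.00 × 8.85×10⁻¹² × 2.35×10⁻⁴ / 1.88×10⁻³ = 1.11×10⁻¹² F.
C₂ = κ₂ε₀A₂/d = 5.81 × 8.85×10⁻¹² × 1.79×10⁻⁴ / 1.88×10⁻³ = 4.89×10⁻¹² F.
C = C₁ + C₂ = 5.99×10⁻¹² F.
U = ½CV² = ½ × 5.99×10⁻¹² × (2610)² = 2.04×10⁻⁵ J.

20.4 μJ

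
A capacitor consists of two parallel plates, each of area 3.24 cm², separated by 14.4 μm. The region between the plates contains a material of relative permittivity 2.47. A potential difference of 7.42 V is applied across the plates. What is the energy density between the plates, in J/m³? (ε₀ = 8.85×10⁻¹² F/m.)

E = V/d = 7.42 / 1.44×10⁻⁵ = 5.15×10⁵ V/m.
u = ½κε₀E² = ½ × 2.47 × 8.85×10⁻¹² × (5.15×10⁵)² = 2.90 J/m³.

u ≈ 2.90 J/m³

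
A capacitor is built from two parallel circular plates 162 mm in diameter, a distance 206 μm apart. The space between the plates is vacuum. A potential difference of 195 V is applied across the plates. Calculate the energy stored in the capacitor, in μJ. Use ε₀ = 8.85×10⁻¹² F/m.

A = π(162/2 mm)² = 2.06×10⁻² m².
C = ε₀A/d = 8.85×10⁻¹² × 2.06×10⁻² / 2.06×10⁻⁴ = 8.86×10⁻¹⁰ F.
U = ½CV² = ½ × 8.86×10⁻¹⁰ × (195)² = 1.68×10⁻⁵ J.

U ≈ 16.8 μJ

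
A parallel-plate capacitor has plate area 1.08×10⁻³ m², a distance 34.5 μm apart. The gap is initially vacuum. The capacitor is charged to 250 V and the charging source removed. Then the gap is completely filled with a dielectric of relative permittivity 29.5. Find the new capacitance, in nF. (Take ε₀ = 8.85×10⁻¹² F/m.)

Initially C₁ = ε₀A/d = 8.85×10⁻¹² × 1.08×10⁻³ / 3.45×10⁻⁵ = 2.77×10⁻¹⁰ F.
C = κε₀A/d scales with κ, so C₂/C₁ = κ = 29.5.
C₂ = 29.5 × 2.77×10⁻¹⁰ = 8.17×10⁻⁹ F.

8.17 nF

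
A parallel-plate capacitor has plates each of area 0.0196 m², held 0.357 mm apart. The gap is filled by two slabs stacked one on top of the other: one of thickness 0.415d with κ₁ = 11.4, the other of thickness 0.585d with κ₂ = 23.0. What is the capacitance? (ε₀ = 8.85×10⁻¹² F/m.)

7.86 nF

Stacked slabs ⇒ two capacitors in series, each with the full plate area.
C₁ = κ₁ε₀A/d₁ = 11.4 × 8.85×10⁻¹² × 1.96×10⁻² / 1.48×10⁻⁴ = 1.33×10⁻⁸ F.
C₂ = κ₂ε₀A/d₂ = 23.0 × 8.85×10⁻¹² × 1.96×10⁻² / 2.09×10⁻⁴ = 1.91×10⁻⁸ F.
C = (1/C₁ + 1/C₂)⁻¹ = 7.86×10⁻⁹ F.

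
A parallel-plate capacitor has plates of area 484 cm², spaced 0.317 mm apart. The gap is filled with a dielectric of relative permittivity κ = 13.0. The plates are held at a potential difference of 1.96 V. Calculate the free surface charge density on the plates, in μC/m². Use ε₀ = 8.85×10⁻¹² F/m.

A = 484 cm² = 4.84×10⁻² m².
C = κε₀A/d = 13.0 × 8.85×10⁻¹² × 4.84×10⁻² / 3.17×10⁻⁴ = 1.76×10⁻⁸ F.
σ = Q/A = CV/A = 1.76×10⁻⁸ × 1.96 / 4.84×10⁻² = 7.11×10⁻⁷ C/m².

σ ≈ 0.711 μC/m²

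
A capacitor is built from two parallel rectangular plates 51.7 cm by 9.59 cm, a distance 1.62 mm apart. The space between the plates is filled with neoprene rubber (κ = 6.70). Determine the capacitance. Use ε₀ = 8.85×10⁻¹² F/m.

C ≈ 1.81 nF

A = 51.7 × 9.59 cm² = 4.96×10⁻² m².
C = κε₀A/d = 6.70 × 8.85×10⁻¹² × 4.96×10⁻² / 1.62×10⁻³ = 1.81×10⁻⁹ F.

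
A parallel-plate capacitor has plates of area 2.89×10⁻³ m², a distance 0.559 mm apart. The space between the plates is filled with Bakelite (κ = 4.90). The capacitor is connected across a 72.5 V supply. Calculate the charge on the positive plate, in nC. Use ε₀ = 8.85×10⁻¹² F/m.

C = κε₀A/d = 4.90 × 8.85×10⁻¹² × 2.89×10⁻³ / 5.59×10⁻⁴ = 2.24×10⁻¹⁰ F.
Q = CV = 2.24×10⁻¹⁰ × 72.5 = 1.63×10⁻⁸ C.

16.3 nC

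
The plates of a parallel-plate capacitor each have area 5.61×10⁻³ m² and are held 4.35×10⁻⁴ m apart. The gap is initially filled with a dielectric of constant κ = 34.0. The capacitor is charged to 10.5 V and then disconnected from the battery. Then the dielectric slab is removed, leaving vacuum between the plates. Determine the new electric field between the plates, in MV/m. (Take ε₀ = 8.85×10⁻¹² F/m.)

Initially C₁ = κε₀A/d = 34.0 × 8.85×10⁻¹² × 5.61×10⁻³ / 4.35×10⁻⁴ = 3.88×10⁻⁹ F.
E₁ = 2.41×10⁴ V/m.
Isolated ⇒ Q is held fixed. V₂ = Q/C₂ = V₁/0.0294; E = V/d, so E₂/E₁ = (V₂/V₁)(d₁/d₂) = 34.0.
E₂ = 34.0 × 2.41×10⁴ = 8.21×10⁵ V/m.

E ≈ 0.821 MV/m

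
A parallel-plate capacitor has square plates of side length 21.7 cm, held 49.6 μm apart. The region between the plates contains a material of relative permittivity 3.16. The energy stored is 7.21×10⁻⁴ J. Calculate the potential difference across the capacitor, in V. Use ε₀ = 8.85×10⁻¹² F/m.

V ≈ 233 V

A = (21.7 cm)² = 4.71×10⁻² m².
C = κε₀A/d = 3.16 × 8.85×10⁻¹² × 4.71×10⁻² / 4.96×10⁻⁵ = 2.66×10⁻⁸ F.
V = √(2U/C) = √(2 × 7.21×10⁻⁴ / 2.66×10⁻⁸) = 2.33×10² V.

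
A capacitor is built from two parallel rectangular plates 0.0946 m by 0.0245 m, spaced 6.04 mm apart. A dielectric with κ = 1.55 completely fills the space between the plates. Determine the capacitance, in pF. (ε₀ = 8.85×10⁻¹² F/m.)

A = 0.0946 × 0.0245 m² = 2.32×10⁻³ m².
C = κε₀A/d = 1.55 × 8.85×10⁻¹² × 2.32×10⁻³ / 6.04×10⁻³ = 5.26×10⁻¹² F.

C ≈ 5.26 pF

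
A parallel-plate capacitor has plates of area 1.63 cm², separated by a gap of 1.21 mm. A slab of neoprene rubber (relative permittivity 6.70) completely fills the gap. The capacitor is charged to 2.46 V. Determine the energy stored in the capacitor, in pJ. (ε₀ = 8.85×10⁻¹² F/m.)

24.2 pJ

A = 1.63 cm² = 1.63×10⁻⁴ m².
C = κε₀A/d = 6.70 × 8.85×10⁻¹² × 1.63×10⁻⁴ / 1.21×10⁻³ = 7.99×10⁻¹² F.
U = ½CV² = ½ × 7.99×10⁻¹² × (2.46)² = 2.42×10⁻¹¹ J.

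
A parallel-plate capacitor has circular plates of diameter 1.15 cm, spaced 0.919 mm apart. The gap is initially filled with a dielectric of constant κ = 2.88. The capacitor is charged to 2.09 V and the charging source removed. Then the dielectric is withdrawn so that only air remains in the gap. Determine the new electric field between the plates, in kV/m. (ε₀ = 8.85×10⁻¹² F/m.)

A = π(1.15/2 cm)² = 1.04×10⁻⁴ m².
Initially C₁ = κε₀A/d = 2.88 × 8.85×10⁻¹² × 1.04×10⁻⁴ / 9.19×10⁻⁴ = 2.88×10⁻¹² F.
E₁ = 2.27×10³ V/m.
Isolated ⇒ Q is held fixed. V₂ = Q/C₂ = V₁/0.347; E = V/d, so E₂/E₁ = (V₂/V₁)(d₁/d₂) = 2.88.
E₂ = 2.88 × 2.27×10³ = 6.55×10³ V/m.

6.55 kV/m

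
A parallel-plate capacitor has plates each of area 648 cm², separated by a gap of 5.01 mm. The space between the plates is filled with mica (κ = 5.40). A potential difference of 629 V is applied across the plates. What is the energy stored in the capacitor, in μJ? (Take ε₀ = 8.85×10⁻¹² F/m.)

122 μJ

A = 648 cm² = 6.48×10⁻² m².
C = κε₀A/d = 5.40 × 8.85×10⁻¹² × 6.48×10⁻² / 5.01×10⁻³ = 6.18×10⁻¹⁰ F.
U = ½CV² = ½ × 6.18×10⁻¹⁰ × (629)² = 1.22×10⁻⁴ J.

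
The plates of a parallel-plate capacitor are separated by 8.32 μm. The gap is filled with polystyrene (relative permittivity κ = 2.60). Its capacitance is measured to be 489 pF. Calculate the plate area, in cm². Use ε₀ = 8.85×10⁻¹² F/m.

A ≈ 1.77 cm²

A = Cd/(κε₀) = 4.89×10⁻¹⁰ × 8.32×10⁻⁶ / (2.60 × 8.85×10⁻¹²) = 1.77×10⁻⁴ m².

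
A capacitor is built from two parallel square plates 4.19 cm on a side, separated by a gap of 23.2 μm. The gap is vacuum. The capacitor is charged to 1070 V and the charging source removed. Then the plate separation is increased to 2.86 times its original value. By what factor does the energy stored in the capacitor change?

Isolated ⇒ Q is held fixed.
C₂ = 0.350 C₁ and U = Q²/(2C), so U₂/U₁ = C₁/C₂ = 2.86.

U₂/U₁ ≈ 2.86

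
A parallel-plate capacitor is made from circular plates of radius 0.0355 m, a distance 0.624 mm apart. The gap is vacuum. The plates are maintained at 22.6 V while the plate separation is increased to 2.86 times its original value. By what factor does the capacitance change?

0.350

C = ε₀A/d scales as 1/d, so C₂/C₁ = d₁/d₂ = 1/2.86 = 0.350.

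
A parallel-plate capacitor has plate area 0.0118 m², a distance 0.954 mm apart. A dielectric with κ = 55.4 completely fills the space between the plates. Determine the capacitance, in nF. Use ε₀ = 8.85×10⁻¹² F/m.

C = κε₀A/d = 55.4 × 8.85×10⁻¹² × 1.18×10⁻² / 9.54×10⁻⁴ = 6.06×10⁻⁹ F.

6.06 nF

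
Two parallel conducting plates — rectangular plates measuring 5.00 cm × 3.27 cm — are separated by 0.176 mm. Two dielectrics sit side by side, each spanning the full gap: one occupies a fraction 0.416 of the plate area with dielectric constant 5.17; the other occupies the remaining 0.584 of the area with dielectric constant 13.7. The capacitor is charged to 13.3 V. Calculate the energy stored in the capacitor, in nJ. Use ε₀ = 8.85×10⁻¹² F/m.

A = 5.00 × 3.27 cm² = 1.64×10⁻³ m².
Side-by-side slabs ⇒ two capacitors in parallel, each spanning the full gap.
C₁ = κ₁ε₀A₁/d = 5.17 × 8.85×10⁻¹² × 6.80×10⁻⁴ / 1.76×10⁻⁴ = 1.77×10⁻¹⁰ F.
C₂ = κ₂ε₀A₂/d = 13.7 × 8.85×10⁻¹² × 9.55×10⁻⁴ / 1.76×10⁻⁴ = 6.58×10⁻¹⁰ F.
C = C₁ + C₂ = 8.35×10⁻¹⁰ F.
U = ½CV² = ½ × 8.35×10⁻¹⁰ × (13.3)² = 7.38×10⁻⁸ J.

U ≈ 73.8 nJ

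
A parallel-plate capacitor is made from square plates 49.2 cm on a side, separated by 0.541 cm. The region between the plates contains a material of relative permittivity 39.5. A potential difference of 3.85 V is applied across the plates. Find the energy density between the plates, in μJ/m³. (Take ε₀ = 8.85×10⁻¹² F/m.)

u ≈ 88.5 μJ/m³

E = V/d = 3.85 / 5.41×10⁻³ = 7.12×10² V/m.
u = ½κε₀E² = ½ × 39.5 × 8.85×10⁻¹² × (7.12×10²)² = 8.85×10⁻⁵ J/m³.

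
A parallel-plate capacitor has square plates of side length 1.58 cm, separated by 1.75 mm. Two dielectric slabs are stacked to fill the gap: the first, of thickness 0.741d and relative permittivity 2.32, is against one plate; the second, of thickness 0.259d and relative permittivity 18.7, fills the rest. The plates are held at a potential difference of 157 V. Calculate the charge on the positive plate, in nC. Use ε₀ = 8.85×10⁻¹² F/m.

A = (1.58 cm)² = 2.50×10⁻⁴ m².
Stacked slabs ⇒ two capacitors in series, each with the full plate area.
C₁ = κ₁ε₀A/d₁ = 2.32 × 8.85×10⁻¹² × 2.50×10⁻⁴ / 1.30×10⁻³ = 3.95×10⁻¹² F.
C₂ = κ₂ε₀A/d₂ = 18.7 × 8.85×10⁻¹² × 2.50×10⁻⁴ / 4.53×10⁻⁴ = 9.12×10⁻¹¹ F.
C = (1/C₁ + 1/C₂)⁻¹ = 3.79×10⁻¹² F.
Q = CV = 3.79×10⁻¹² × 157 = 5.95×10⁻¹⁰ C.

Q ≈ 0.595 nC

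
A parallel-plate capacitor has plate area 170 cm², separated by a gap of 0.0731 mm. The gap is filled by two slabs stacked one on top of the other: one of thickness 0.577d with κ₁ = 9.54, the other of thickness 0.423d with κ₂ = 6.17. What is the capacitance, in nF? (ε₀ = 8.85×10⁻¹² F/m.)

A = 170 cm² = 1.70×10⁻² m².
Stacked slabs ⇒ two capacitors in series, each with the full plate area.
C₁ = κ₁ε₀A/d₁ = 9.54 × 8.85×10⁻¹² × 1.70×10⁻² / 4.22×10⁻⁵ = 3.40×10⁻⁸ F.
C₂ = κ₂ε₀A/d₂ = 6.17 × 8.85×10⁻¹² × 1.70×10⁻² / 3.09×10⁻⁵ = 3.00×10⁻⁸ F.
C = (1/C₁ + 1/C₂)⁻¹ = 1.59×10⁻⁸ F.

C ≈ 15.9 nF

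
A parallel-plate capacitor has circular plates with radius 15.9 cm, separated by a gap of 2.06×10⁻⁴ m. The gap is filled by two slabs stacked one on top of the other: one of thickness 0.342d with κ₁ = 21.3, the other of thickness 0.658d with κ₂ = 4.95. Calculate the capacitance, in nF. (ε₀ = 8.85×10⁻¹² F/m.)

A = π(15.9 cm)² = 7.94×10⁻² m².
Stacked slabs ⇒ two capacitors in series, each with the full plate area.
C₁ = κ₁ε₀A/d₁ = 21.3 × 8.85×10⁻¹² × 7.94×10⁻² / 7.05×10⁻⁵ = 2.13×10⁻⁷ F.
C₂ = κ₂ε₀A/d₂ = 4.95 × 8.85×10⁻¹² × 7.94×10⁻² / 1.36×10⁻⁴ = 2.57×10⁻⁸ F.
C = (1/C₁ + 1/C₂)⁻¹ = 2.29×10⁻⁸ F.

C ≈ 22.9 nF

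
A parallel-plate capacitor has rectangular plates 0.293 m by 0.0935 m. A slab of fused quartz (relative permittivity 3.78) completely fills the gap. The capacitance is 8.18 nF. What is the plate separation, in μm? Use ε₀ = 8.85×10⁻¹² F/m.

A = 0.293 × 0.0935 m² = 2.74×10⁻² m².
d = κε₀A/C = 3.78 × 8.85×10⁻¹² × 2.74×10⁻² / 8.18×10⁻⁹ = 1.12×10⁻⁴ m.

d ≈ 112 μm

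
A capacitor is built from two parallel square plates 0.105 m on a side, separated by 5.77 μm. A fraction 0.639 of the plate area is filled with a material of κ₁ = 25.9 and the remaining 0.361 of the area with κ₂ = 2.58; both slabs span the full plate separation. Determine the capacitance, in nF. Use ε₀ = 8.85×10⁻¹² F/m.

296 nF

A = (0.105 m)² = 1.10×10⁻² m².
Side-by-side slabs ⇒ two capacitors in parallel, each spanning the full gap.
C₁ = κ₁ε₀A₁/d = 25.9 × 8.85×10⁻¹² × 7.04×10⁻³ / 5.77×10⁻⁶ = 2.80×10⁻⁷ F.
C₂ = κ₂ε₀A₂/d = 2.58 × 8.85×10⁻¹² × 3.98×10⁻³ / 5.77×10⁻⁶ = 1.57×10⁻⁸ F.
C = C₁ + C₂ = 2.96×10⁻⁷ F.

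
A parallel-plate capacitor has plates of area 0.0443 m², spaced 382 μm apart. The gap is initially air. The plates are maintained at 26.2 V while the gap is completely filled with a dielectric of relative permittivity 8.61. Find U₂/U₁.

U₂/U₁ ≈ 8.61

Battery connected ⇒ V is held fixed.
C₂ = 8.61 C₁ and U = ½CV², so U₂/U₁ = C₂/C₁ = 8.61.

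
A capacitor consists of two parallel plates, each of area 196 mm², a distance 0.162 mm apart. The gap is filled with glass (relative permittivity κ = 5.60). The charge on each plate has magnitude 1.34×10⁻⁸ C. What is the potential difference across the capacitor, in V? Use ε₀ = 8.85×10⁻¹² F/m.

A = 196 mm² = 1.96×10⁻⁴ m².
C = κε₀A/d = 5.60 × 8.85×10⁻¹² × 1.96×10⁻⁴ / 1.62×10⁻⁴ = 6.00×10⁻¹¹ F.
V = Q/C = 1.34×10⁻⁸ / 6.00×10⁻¹¹ = 2.23×10² V.

223 V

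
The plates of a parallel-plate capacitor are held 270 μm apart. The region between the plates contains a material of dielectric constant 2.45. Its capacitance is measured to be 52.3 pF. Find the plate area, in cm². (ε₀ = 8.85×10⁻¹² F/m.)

A = Cd/(κε₀) = 5.23×10⁻¹¹ × 2.70×10⁻⁴ / (2.45 × 8.85×10⁻¹²) = 6.51×10⁻⁴ m².

A ≈ 6.51 cm²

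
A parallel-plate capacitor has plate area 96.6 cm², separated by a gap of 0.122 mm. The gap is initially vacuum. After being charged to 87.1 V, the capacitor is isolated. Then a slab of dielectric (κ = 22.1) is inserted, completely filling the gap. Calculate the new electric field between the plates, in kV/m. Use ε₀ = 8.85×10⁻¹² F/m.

E ≈ 32.3 kV/m

A = 96.6 cm² = 9.66×10⁻³ m².
Initially C₁ = ε₀A/d = 8.85×10⁻¹² × 9.66×10⁻³ / 1.22×10⁻⁴ = 7.01×10⁻¹⁰ F.
E₁ = 7.14×10⁵ V/m.
Isolated ⇒ Q is held fixed. V₂ = Q/C₂ = V₁/22.1; E = V/d, so E₂/E₁ = (V₂/V₁)(d₁/d₂) = 0.0452.
E₂ = 0.0452 × 7.14×10⁵ = 3.23×10⁴ V/m.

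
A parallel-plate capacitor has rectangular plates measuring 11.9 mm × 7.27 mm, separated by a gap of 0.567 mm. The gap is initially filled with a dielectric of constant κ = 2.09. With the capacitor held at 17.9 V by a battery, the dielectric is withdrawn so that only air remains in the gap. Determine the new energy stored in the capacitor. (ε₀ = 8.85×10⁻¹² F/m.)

216 pJ

A = 11.9 × 7.27 mm² = 8.65×10⁻⁵ m².
Initially C₁ = κε₀A/d = 2.09 × 8.85×10⁻¹² × 8.65×10⁻⁵ / 5.67×10⁻⁴ = 2.82×10⁻¹² F.
U₁ = 4.52×10⁻¹⁰ J.
Battery connected ⇒ V is held fixed. C₂ = 0.478 C₁ and U = ½CV², so U₂/U₁ = C₂/C₁ = 0.478.
U₂ = 0.478 × 4.52×10⁻¹⁰ = 2.16×10⁻¹⁰ J.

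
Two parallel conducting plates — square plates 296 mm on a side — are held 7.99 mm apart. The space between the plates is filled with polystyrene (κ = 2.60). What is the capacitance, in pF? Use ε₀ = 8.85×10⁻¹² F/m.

A = (296 mm)² = 8.76×10⁻² m².
C = κε₀A/d = 2.60 × 8.85×10⁻¹² × 8.76×10⁻² / 7.99×10⁻³ = 2.52×10⁻¹⁰ F.

252 pF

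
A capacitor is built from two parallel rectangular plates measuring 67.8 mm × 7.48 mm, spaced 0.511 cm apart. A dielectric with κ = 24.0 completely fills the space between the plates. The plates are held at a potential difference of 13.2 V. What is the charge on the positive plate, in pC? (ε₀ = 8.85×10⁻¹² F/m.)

A = 67.8 × 7.48 mm² = 5.07×10⁻⁴ m².
C = κε₀A/d = 24.0 × 8.85×10⁻¹² × 5.07×10⁻⁴ / 5.11×10⁻³ = 2.11×10⁻¹¹ F.
Q = CV = 2.11×10⁻¹¹ × 13.2 = 2.78×10⁻¹⁰ C.

Q ≈ 278 pC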